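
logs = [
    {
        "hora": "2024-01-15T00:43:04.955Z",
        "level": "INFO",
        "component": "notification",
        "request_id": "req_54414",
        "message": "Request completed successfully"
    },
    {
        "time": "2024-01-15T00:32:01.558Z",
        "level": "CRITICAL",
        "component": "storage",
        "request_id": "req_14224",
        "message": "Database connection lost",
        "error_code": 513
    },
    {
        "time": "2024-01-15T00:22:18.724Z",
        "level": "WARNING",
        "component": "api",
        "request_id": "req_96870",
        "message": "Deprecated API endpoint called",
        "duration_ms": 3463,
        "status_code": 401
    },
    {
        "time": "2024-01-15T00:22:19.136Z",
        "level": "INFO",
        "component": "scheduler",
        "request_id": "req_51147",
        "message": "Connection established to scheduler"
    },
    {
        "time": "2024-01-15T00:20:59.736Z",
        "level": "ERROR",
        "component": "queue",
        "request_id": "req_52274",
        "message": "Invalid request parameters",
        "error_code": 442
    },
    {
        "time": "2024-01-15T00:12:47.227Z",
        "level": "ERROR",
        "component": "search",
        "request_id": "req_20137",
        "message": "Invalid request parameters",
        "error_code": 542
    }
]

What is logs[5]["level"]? "ERROR"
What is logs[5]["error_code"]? 542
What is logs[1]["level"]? "CRITICAL"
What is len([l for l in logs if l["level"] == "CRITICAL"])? 1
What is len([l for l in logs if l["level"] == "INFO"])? 2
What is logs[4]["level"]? "ERROR"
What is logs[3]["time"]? "2024-01-15T00:22:19.136Z"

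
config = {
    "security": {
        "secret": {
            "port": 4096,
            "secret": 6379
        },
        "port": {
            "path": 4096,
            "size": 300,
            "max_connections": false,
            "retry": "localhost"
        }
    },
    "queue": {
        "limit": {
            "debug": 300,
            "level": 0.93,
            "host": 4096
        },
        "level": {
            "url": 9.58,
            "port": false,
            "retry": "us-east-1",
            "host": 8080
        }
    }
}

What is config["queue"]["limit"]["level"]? 0.93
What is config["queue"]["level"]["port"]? False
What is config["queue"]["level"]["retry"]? "us-east-1"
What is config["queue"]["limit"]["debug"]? 300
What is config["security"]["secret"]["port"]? 4096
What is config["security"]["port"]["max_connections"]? False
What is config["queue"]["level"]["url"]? 9.58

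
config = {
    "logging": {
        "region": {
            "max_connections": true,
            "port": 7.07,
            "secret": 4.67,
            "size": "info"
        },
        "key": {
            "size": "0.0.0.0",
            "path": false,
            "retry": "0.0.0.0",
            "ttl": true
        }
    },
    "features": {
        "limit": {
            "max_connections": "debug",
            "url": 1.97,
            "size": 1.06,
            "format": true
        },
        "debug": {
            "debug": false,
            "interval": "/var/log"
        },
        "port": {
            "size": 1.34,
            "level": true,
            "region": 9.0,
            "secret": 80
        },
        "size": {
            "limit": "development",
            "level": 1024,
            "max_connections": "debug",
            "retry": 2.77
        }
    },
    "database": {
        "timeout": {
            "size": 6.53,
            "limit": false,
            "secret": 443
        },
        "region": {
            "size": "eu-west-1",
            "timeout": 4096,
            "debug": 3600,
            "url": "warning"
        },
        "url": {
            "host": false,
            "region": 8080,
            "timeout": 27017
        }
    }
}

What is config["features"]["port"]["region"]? 9.0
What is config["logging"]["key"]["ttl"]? True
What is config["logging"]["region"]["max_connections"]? True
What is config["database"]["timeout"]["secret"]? 443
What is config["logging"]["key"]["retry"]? "0.0.0.0"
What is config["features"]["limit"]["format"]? True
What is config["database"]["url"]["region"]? 8080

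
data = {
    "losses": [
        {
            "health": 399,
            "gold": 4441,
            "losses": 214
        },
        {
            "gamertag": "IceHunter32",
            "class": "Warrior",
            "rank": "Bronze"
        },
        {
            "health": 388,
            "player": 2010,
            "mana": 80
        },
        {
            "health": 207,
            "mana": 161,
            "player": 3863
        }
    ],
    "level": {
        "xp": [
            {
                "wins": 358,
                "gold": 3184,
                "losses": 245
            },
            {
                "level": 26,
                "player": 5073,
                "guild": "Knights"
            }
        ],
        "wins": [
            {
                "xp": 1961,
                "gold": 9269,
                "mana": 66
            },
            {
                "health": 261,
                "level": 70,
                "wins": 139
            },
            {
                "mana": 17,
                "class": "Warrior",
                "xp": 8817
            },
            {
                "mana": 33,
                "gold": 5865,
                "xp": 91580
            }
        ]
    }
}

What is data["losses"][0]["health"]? 399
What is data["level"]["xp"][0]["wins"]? 358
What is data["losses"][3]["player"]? 3863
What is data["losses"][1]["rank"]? "Bronze"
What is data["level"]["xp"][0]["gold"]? 3184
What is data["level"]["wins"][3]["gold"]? 5865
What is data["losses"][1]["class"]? "Warrior"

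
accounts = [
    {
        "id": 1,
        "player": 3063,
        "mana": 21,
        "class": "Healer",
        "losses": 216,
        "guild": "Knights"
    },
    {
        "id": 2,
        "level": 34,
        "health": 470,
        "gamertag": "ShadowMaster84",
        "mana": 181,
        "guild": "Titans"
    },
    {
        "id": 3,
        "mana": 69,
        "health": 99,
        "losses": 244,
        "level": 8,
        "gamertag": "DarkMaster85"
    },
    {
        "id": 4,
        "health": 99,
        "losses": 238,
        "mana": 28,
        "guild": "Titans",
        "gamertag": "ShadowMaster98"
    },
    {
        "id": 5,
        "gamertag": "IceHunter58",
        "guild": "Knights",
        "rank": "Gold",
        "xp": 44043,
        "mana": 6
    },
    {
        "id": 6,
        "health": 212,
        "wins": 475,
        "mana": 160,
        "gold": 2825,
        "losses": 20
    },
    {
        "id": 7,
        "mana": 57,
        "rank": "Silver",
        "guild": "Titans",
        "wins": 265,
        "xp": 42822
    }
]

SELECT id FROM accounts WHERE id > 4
[5, 6, 7]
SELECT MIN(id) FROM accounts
1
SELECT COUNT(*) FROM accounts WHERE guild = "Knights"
2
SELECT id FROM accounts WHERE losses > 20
[1, 3, 4]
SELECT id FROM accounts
[1, 2, 3, 4, 5, 6, 7]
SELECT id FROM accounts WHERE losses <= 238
[1, 4, 6]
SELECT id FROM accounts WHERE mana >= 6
[1, 2, 3, 4, 5, 6, 7]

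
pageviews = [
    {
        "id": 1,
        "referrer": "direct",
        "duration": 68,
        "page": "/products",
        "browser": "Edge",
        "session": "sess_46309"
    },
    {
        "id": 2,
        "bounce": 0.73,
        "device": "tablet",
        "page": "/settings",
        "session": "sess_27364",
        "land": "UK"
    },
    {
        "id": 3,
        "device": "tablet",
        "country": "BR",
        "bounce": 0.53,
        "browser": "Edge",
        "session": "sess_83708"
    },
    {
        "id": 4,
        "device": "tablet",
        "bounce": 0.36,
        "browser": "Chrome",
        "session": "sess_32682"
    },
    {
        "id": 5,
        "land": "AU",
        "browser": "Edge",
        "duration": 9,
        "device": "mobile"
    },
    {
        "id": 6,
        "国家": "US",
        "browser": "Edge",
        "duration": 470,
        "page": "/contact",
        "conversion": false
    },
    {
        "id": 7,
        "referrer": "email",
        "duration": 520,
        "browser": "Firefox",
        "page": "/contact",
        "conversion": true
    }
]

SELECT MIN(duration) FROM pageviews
9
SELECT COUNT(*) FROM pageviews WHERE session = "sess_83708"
1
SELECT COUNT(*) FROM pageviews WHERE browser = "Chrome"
1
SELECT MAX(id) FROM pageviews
7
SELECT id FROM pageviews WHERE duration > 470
[7]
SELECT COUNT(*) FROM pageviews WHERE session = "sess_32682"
1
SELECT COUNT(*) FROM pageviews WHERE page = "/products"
1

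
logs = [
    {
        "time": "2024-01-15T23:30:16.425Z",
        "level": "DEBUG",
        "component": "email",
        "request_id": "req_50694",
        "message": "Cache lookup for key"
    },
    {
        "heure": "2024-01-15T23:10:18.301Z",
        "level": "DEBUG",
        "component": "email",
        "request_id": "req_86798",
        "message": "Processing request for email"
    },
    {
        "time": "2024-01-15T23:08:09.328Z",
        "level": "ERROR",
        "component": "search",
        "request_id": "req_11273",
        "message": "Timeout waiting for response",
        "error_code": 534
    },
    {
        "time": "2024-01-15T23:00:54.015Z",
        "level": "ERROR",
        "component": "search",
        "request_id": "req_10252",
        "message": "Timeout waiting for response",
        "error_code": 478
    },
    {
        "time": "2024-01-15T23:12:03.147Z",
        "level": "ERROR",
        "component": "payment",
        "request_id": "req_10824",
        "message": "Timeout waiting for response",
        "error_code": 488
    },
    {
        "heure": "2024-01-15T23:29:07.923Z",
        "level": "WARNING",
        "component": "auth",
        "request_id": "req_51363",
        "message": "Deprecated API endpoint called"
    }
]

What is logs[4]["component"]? "payment"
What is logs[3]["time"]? "2024-01-15T23:00:54.015Z"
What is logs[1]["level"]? "DEBUG"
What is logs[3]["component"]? "search"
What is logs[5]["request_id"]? "req_51363"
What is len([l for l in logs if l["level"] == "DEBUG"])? 2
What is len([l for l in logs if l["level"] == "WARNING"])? 1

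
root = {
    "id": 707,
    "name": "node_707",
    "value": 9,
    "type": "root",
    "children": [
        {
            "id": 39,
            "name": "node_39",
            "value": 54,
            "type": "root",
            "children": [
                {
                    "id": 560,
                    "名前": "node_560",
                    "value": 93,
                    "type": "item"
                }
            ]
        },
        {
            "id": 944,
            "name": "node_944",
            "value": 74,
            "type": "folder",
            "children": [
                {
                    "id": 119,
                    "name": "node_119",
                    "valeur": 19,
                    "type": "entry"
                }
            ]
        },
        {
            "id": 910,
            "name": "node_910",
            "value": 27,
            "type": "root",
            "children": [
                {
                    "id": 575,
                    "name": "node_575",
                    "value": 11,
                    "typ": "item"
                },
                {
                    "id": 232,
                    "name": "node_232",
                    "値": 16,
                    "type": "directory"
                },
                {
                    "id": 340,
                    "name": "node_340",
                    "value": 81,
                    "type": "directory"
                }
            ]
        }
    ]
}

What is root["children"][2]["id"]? 910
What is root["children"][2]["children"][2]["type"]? "directory"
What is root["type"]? "root"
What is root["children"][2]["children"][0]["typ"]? "item"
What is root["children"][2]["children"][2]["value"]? 81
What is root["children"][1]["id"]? 944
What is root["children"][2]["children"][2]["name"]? "node_340"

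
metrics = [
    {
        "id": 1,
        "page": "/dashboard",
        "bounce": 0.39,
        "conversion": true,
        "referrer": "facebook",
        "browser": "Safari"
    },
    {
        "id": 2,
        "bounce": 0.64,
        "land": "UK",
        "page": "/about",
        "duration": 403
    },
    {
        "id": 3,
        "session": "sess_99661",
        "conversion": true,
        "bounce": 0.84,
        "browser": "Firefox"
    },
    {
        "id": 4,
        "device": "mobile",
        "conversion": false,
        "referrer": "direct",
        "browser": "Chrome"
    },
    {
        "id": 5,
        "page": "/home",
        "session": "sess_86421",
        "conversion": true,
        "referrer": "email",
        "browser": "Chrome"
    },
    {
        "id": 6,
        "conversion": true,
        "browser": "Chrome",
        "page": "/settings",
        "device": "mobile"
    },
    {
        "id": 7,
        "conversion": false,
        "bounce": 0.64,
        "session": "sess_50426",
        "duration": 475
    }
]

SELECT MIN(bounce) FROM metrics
0.39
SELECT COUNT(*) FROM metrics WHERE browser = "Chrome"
3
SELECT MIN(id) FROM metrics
1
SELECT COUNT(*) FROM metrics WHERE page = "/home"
1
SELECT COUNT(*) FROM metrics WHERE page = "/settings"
1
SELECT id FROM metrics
[1, 2, 3, 4, 5, 6, 7]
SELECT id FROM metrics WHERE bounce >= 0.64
[2, 3, 7]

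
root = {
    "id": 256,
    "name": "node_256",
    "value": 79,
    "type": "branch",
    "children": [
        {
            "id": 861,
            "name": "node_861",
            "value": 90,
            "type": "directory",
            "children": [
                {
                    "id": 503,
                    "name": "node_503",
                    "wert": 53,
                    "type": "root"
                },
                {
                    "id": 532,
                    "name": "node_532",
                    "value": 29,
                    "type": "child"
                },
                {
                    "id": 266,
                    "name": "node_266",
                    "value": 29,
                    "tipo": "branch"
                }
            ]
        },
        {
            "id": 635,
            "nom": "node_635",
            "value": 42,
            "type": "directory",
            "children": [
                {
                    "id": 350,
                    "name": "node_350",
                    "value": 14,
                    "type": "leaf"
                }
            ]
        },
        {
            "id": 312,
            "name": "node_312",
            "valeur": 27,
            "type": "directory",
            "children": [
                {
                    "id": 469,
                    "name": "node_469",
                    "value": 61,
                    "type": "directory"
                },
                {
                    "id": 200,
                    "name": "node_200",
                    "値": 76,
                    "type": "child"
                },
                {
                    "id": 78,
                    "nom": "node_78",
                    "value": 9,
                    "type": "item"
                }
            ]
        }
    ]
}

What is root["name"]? "node_256"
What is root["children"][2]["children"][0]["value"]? 61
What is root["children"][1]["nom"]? "node_635"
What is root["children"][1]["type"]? "directory"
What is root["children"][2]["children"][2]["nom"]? "node_78"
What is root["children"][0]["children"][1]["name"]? "node_532"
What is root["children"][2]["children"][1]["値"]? 76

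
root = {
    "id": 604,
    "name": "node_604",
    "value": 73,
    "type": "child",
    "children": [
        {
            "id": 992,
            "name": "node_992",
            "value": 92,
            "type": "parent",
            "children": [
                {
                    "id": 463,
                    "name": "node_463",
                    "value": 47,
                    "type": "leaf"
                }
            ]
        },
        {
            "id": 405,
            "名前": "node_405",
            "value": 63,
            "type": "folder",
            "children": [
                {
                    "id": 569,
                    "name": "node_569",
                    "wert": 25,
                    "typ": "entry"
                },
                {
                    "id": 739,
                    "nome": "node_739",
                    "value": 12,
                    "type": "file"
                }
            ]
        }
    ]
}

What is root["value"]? 73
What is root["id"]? 604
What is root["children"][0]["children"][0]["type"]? "leaf"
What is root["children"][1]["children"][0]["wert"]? 25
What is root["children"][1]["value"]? 63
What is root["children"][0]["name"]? "node_992"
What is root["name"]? "node_604"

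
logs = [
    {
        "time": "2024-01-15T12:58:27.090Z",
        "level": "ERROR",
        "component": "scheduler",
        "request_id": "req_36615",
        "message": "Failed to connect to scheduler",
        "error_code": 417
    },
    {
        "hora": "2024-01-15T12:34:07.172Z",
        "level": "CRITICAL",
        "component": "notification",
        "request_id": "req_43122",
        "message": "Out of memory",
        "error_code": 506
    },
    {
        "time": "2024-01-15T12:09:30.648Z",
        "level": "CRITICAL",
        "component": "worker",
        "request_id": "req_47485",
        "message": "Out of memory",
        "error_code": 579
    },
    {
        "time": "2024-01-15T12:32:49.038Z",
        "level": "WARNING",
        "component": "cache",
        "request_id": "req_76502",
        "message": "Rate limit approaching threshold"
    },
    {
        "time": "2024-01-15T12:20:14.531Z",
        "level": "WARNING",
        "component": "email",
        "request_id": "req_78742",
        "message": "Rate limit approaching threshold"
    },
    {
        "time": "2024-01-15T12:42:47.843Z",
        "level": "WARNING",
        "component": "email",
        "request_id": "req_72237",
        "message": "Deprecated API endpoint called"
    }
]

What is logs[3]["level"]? "WARNING"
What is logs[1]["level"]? "CRITICAL"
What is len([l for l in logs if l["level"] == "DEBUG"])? 0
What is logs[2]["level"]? "CRITICAL"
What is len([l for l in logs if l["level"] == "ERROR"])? 1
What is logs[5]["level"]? "WARNING"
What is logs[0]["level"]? "ERROR"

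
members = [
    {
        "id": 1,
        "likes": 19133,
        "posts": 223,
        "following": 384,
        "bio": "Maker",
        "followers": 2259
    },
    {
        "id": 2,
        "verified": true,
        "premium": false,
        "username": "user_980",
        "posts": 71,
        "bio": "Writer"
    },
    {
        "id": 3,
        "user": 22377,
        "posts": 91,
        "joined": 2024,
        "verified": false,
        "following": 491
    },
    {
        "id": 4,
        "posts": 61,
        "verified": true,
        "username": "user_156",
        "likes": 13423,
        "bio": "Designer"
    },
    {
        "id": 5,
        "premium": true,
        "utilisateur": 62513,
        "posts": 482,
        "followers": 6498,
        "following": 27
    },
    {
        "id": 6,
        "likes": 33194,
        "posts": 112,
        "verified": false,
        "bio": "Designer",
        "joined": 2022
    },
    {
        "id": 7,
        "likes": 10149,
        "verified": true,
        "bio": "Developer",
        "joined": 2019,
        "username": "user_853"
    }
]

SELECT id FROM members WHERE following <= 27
[5]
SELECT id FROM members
[1, 2, 3, 4, 5, 6, 7]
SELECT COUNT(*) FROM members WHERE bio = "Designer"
2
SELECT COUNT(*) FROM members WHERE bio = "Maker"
1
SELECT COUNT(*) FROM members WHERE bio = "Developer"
1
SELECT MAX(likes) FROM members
33194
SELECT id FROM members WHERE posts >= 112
[1, 5, 6]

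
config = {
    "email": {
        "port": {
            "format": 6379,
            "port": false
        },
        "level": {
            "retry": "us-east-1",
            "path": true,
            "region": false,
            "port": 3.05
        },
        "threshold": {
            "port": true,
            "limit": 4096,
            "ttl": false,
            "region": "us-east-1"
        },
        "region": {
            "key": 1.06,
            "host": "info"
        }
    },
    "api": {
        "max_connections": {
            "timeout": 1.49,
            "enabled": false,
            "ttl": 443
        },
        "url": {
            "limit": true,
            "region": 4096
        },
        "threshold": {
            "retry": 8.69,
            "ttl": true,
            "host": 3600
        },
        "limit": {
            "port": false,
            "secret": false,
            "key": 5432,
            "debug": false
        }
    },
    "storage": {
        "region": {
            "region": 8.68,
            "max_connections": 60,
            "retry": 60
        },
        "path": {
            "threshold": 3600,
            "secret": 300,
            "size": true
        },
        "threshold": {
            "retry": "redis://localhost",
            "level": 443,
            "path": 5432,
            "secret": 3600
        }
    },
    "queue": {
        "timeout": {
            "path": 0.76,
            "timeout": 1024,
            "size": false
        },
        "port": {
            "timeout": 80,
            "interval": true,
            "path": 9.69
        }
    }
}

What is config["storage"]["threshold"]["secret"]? 3600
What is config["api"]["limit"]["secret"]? False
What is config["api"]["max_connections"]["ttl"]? 443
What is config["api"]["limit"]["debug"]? False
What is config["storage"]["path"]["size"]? True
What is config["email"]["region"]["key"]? 1.06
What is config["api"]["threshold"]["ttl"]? True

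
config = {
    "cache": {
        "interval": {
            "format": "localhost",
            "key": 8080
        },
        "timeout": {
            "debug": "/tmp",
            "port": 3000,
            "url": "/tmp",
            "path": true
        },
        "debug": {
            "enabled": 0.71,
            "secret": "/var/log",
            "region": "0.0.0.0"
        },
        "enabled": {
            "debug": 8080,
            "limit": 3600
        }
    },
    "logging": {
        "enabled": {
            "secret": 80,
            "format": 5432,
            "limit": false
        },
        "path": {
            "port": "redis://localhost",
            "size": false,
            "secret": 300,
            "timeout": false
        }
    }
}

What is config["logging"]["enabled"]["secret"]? 80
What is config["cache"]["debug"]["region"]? "0.0.0.0"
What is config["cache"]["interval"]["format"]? "localhost"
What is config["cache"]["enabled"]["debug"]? 8080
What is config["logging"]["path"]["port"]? "redis://localhost"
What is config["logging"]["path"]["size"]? False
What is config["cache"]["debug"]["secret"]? "/var/log"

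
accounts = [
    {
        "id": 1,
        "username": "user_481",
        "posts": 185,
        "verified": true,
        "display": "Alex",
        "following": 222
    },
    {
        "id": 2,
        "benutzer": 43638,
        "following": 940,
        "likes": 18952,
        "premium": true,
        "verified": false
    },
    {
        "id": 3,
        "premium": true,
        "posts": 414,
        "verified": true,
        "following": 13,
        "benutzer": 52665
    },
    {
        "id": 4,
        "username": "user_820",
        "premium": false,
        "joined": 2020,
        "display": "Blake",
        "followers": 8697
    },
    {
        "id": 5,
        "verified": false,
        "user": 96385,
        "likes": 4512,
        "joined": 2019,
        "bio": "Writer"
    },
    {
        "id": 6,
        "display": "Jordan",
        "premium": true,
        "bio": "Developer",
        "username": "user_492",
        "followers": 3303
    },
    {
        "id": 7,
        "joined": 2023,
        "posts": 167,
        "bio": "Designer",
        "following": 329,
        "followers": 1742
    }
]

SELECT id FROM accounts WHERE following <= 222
[1, 3]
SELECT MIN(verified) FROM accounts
False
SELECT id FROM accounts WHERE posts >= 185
[1, 3]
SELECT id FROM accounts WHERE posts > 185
[3]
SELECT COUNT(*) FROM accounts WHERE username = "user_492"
1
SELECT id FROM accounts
[1, 2, 3, 4, 5, 6, 7]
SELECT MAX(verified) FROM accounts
True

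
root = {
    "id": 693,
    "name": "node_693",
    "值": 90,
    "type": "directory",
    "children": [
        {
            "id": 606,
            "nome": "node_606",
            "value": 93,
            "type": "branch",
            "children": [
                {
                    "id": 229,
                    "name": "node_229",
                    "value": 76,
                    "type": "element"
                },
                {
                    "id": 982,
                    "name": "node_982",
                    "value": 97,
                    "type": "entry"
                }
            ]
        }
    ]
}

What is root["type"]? "directory"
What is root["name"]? "node_693"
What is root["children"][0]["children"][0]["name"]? "node_229"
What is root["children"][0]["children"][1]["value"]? 97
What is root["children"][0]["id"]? 606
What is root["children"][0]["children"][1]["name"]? "node_982"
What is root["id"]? 693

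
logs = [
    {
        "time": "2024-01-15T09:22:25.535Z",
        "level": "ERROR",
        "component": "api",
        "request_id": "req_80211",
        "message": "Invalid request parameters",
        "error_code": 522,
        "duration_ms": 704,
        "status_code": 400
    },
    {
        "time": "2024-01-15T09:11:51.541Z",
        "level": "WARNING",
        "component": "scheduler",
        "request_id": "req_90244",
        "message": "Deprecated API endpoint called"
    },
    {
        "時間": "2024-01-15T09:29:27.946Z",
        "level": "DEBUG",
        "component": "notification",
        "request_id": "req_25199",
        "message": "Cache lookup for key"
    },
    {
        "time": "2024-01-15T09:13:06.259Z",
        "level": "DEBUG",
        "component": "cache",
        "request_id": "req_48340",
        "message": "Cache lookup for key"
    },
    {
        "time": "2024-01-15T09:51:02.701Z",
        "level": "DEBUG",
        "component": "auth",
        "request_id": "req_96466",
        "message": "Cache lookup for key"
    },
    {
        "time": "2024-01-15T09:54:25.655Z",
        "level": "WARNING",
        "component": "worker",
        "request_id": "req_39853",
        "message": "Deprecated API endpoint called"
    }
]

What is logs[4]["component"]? "auth"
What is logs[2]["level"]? "DEBUG"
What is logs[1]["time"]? "2024-01-15T09:11:51.541Z"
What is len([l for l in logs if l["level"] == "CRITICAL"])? 0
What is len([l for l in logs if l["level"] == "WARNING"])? 2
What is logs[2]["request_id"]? "req_25199"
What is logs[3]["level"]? "DEBUG"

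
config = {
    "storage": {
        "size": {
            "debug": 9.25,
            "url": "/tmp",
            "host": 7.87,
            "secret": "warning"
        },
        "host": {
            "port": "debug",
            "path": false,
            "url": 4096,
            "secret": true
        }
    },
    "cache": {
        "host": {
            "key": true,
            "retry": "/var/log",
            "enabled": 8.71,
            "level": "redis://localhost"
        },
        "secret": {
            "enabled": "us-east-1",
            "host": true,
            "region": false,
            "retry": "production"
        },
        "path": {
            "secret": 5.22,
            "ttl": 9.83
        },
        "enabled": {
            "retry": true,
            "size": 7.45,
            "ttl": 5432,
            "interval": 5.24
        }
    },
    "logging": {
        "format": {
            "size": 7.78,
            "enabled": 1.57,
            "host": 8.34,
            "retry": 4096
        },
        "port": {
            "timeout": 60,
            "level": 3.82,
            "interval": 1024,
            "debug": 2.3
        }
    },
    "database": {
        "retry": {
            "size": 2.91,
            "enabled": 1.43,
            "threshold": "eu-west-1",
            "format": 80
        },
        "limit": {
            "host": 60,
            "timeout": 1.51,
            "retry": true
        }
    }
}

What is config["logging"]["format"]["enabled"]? 1.57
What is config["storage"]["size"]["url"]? "/tmp"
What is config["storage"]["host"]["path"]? False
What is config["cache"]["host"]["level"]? "redis://localhost"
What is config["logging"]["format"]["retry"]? 4096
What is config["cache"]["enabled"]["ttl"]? 5432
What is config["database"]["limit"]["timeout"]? 1.51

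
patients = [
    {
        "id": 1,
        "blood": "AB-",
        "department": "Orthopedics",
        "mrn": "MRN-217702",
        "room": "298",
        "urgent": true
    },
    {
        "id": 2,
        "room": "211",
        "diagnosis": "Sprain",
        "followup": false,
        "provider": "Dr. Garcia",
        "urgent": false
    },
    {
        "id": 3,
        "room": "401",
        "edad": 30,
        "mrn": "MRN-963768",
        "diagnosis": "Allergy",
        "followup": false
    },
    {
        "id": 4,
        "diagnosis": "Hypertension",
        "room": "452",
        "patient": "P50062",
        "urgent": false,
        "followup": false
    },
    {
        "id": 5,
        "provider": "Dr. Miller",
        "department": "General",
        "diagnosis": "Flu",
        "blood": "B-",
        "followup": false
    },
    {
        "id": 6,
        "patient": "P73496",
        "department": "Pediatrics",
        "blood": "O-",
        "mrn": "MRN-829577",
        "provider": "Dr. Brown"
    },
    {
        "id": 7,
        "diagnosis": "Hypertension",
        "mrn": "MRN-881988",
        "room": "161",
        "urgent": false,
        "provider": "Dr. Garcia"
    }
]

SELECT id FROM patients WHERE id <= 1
[1]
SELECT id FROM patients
[1, 2, 3, 4, 5, 6, 7]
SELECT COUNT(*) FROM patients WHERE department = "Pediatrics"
1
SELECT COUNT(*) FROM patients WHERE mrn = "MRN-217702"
1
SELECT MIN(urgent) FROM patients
False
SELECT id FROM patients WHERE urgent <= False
[2, 4, 7]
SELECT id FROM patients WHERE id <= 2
[1, 2]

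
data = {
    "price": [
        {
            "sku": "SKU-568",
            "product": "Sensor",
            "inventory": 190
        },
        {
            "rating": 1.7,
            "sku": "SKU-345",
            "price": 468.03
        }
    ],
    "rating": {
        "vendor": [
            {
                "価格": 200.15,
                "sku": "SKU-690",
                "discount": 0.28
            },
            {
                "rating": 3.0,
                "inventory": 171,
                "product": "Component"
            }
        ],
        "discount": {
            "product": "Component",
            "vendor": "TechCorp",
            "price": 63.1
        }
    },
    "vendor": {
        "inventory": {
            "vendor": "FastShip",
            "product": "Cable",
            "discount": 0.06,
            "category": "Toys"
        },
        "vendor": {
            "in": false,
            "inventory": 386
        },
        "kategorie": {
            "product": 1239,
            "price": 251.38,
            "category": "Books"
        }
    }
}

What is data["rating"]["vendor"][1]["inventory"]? 171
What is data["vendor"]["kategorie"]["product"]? 1239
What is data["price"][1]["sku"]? "SKU-345"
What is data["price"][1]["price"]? 468.03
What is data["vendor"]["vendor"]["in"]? False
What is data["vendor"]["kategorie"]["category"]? "Books"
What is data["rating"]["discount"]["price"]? 63.1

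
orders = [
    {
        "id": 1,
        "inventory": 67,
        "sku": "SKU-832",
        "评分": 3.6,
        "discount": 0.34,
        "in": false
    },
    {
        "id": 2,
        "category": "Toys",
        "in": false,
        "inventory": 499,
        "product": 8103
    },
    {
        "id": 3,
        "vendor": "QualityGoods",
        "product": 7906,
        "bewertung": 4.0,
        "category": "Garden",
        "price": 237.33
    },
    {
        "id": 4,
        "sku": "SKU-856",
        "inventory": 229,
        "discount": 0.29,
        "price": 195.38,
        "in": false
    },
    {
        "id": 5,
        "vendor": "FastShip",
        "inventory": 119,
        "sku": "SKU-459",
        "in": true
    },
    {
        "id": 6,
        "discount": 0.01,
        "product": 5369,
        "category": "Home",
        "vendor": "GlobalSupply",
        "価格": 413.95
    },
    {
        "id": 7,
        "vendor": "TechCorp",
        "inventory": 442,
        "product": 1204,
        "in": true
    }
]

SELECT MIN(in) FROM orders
False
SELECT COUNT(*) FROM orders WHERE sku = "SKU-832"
1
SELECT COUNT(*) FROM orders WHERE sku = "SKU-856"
1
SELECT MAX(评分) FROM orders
3.6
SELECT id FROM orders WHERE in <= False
[1, 2, 4]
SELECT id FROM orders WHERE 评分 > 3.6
[]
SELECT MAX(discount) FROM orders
0.34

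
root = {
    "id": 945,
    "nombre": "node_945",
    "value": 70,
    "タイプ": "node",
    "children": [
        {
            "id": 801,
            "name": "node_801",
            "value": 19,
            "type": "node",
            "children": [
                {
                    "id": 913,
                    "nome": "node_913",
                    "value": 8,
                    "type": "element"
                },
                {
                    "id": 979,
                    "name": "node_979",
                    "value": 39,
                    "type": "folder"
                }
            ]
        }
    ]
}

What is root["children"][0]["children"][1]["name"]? "node_979"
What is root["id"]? 945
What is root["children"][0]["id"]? 801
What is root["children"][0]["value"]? 19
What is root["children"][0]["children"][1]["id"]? 979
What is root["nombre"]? "node_945"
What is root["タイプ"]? "node"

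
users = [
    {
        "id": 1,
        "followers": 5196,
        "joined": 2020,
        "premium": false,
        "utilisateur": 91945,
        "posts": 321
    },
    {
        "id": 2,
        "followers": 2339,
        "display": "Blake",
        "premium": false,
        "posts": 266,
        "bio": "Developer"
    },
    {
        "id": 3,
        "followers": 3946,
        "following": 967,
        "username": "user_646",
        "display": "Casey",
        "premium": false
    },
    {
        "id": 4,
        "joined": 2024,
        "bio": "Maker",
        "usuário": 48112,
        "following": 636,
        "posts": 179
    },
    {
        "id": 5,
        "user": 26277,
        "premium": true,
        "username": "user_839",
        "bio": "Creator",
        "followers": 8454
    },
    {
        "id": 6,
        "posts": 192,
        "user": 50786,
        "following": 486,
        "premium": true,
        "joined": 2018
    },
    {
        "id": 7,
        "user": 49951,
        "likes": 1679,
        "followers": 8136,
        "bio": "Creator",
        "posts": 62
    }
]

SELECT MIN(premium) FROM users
False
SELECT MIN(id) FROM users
1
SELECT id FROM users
[1, 2, 3, 4, 5, 6, 7]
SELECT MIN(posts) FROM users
62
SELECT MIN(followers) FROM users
2339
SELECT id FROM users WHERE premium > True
[]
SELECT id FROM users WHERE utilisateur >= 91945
[1]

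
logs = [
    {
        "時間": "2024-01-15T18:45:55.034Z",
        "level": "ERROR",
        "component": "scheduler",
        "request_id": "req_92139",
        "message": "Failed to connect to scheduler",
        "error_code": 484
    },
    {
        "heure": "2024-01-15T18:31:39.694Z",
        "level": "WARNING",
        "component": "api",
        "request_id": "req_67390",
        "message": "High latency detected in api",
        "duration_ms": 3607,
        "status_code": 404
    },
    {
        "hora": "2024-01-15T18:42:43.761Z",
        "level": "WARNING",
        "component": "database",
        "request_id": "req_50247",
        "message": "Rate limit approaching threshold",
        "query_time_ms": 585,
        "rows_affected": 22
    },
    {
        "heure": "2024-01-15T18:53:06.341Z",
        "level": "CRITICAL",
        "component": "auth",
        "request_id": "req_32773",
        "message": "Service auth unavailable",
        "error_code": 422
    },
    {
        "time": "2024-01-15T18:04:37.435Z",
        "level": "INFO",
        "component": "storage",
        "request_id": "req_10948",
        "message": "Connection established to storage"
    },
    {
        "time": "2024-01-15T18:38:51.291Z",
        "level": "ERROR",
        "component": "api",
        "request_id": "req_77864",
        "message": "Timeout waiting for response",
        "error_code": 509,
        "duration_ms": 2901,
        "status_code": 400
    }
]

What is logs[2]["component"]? "database"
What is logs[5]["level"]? "ERROR"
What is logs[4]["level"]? "INFO"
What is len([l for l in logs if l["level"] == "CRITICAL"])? 1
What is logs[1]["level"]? "WARNING"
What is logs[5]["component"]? "api"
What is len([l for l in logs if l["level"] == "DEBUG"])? 0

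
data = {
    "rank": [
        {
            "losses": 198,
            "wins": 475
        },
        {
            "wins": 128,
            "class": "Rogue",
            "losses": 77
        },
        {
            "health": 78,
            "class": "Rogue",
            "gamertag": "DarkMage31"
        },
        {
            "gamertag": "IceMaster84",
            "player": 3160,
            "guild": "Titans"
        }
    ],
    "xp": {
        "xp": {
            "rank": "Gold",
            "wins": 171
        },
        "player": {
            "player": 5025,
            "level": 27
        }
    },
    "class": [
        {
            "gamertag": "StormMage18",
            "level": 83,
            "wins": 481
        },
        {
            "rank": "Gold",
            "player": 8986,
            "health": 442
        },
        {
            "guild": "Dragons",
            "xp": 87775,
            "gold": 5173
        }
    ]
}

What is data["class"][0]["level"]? 83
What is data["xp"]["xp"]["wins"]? 171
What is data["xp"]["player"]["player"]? 5025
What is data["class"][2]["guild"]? "Dragons"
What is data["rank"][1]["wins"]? 128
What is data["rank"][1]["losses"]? 77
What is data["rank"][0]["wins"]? 475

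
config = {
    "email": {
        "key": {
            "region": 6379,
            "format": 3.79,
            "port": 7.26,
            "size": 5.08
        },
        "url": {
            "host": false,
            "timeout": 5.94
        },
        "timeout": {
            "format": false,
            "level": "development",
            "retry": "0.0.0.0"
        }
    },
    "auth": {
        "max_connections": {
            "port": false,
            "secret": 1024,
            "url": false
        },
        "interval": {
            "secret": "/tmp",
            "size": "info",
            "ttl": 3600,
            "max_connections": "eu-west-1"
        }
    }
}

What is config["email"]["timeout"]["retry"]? "0.0.0.0"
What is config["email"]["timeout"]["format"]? False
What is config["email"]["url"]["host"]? False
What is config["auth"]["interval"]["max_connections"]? "eu-west-1"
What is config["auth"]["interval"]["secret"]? "/tmp"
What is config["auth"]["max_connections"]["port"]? False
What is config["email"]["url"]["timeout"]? 5.94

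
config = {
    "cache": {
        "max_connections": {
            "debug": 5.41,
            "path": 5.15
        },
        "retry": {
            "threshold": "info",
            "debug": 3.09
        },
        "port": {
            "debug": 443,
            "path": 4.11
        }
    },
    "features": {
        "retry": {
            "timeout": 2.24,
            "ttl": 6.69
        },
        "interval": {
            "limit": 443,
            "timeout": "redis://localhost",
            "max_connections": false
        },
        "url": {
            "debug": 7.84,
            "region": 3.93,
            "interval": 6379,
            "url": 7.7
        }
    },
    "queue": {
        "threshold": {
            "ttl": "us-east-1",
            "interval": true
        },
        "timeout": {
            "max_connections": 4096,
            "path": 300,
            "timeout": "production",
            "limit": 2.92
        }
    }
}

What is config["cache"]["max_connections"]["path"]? 5.15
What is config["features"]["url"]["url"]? 7.7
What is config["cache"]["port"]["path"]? 4.11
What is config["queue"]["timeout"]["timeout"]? "production"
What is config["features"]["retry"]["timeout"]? 2.24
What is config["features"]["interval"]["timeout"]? "redis://localhost"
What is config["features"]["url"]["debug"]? 7.84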